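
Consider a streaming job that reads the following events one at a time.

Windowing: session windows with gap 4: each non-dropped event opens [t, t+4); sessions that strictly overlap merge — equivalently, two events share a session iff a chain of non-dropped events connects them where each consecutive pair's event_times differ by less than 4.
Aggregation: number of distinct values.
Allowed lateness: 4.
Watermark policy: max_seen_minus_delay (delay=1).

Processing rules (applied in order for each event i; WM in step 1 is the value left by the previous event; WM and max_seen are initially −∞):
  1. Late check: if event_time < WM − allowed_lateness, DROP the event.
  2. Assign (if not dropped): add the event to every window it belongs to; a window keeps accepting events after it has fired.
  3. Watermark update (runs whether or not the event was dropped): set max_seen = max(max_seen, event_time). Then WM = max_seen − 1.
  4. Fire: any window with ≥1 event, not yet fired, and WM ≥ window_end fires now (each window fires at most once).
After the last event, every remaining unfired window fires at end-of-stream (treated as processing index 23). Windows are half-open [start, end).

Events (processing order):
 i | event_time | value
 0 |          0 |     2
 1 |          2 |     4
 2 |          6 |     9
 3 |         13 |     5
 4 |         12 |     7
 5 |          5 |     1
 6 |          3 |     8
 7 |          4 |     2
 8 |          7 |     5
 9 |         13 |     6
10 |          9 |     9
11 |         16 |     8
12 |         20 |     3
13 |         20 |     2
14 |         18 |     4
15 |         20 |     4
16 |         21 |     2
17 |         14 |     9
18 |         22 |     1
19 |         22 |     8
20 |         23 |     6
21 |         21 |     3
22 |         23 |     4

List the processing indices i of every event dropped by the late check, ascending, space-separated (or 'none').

i=0 t=0 v=2: → [0,4); WM=-1
i=1 t=2 v=4: → [0,6); WM=1
i=2 t=6 v=9: → [6,10); WM=5
i=3 t=13 v=5: → [13,17); WM=12
i=4 t=12 v=7: → [12,17); WM=12
i=5 t=5 v=1: DROP (t<12-4); WM=12
i=6 t=3 v=8: DROP (t<12-4); WM=12
i=7 t=4 v=2: DROP (t<12-4); WM=12
i=8 t=7 v=5: DROP (t<12-4); WM=12
i=9 t=13 v=6: → [12,17); WM=12
i=10 t=9 v=9: → [6,17); WM=12
i=11 t=16 v=8: → [6,20); WM=15
i=12 t=20 v=3: → [20,24); WM=19
i=13 t=20 v=2: → [20,24); WM=19
i=14 t=18 v=4: → [6,24); WM=19
i=15 t=20 v=4: → [6,24); WM=19
i=16 t=21 v=2: → [6,25); WM=20
i=17 t=14 v=9: DROP (t<20-4); WM=20
i=18 t=22 v=1: → [6,26); WM=21
i=19 t=22 v=8: → [6,26); WM=21
i=20 t=23 v=6: → [6,27); WM=22
i=21 t=21 v=3: → [6,27); WM=22
i=22 t=23 v=4: → [6,27); WM=22

5 6 7 8 17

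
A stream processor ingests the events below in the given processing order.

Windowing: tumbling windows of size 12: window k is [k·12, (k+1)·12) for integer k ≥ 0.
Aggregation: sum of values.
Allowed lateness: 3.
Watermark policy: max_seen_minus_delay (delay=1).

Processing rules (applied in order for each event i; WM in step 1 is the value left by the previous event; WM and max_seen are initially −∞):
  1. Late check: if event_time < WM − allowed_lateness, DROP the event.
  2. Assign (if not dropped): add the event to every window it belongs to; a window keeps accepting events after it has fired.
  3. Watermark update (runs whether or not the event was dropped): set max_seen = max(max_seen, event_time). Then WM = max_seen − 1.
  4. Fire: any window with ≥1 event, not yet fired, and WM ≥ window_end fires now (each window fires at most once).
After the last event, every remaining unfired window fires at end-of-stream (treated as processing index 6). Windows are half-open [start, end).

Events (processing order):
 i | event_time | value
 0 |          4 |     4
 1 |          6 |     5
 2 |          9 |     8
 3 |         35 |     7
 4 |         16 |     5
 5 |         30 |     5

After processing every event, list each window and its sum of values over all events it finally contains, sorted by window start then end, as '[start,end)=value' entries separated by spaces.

i=0 t=4 v=4: → [0,12); WM=3
i=1 t=6 v=5: → [0,12); WM=5
i=2 t=9 v=8: → [0,12); WM=8
i=3 t=35 v=7: → [24,36); WM=34; [0,12) fires=17
i=4 t=16 v=5: DROP (t<34-3); WM=34
i=5 t=30 v=5: DROP (t<34-3); WM=34

[0,12)=17 [24,36)=7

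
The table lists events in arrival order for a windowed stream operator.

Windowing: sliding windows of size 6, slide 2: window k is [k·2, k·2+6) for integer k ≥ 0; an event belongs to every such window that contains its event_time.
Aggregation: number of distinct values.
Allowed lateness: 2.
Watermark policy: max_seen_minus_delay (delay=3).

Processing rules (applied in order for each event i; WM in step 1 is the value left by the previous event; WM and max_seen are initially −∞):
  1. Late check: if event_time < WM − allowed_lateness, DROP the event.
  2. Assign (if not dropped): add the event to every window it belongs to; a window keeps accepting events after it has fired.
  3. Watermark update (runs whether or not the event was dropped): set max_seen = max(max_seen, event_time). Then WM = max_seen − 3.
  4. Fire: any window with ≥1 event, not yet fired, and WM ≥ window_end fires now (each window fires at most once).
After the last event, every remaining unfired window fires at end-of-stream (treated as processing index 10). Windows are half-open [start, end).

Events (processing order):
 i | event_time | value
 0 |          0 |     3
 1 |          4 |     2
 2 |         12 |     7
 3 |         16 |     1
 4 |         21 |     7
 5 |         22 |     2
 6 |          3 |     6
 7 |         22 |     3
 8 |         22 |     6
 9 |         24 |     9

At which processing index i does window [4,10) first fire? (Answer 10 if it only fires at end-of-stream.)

3

i=0 t=0 v=3: → [0,6); WM=-3
i=1 t=4 v=2: → [4,10),[2,8),[0,6); WM=1
i=2 t=12 v=7: → [12,18),[10,16),[8,14); WM=9; [0,6) fires=2 [2,8) fires=1
i=3 t=16 v=1: → [16,22),[14,20),[12,18); WM=13; [4,10) fires=1
i=4 t=21 v=7: → [20,26),[18,24),[16,22); WM=18; [8,14) fires=1 [10,16) fires=1 [12,18) fires=2
i=5 t=22 v=2: → [22,28),[20,26),[18,24); WM=19
i=6 t=3 v=6: DROP (t<19-2); WM=19
i=7 t=22 v=3: → [22,28),[20,26),[18,24); WM=19
i=8 t=22 v=6: → [22,28),[20,26),[18,24); WM=19
i=9 t=24 v=9: → [24,30),[22,28),[20,26); WM=21; [14,20) fires=1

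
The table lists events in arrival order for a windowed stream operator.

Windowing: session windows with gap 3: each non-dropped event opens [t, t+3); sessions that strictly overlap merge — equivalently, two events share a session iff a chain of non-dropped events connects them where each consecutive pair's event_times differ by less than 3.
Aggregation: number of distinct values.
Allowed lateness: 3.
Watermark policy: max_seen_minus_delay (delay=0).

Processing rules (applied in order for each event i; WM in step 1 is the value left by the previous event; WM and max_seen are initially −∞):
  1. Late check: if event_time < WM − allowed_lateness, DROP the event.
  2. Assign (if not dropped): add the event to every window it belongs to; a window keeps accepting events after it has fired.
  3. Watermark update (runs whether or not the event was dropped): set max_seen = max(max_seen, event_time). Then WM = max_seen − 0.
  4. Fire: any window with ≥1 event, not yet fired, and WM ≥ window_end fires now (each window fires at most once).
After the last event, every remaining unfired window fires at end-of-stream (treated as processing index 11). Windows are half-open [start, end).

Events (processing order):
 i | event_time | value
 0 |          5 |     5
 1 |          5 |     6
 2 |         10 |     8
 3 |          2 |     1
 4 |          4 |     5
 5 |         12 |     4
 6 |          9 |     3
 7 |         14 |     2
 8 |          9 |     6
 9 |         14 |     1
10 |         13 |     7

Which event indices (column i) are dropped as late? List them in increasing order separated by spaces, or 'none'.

3 4 8

i=0 t=5 v=5: → [5,8); WM=5
i=1 t=5 v=6: → [5,8); WM=5
i=2 t=10 v=8: → [10,13); WM=10
i=3 t=2 v=1: DROP (t<10-3); WM=10
i=4 t=4 v=5: DROP (t<10-3); WM=10
i=5 t=12 v=4: → [10,15); WM=12
i=6 t=9 v=3: → [9,15); WM=12
i=7 t=14 v=2: → [9,17); WM=14
i=8 t=9 v=6: DROP (t<14-3); WM=14
i=9 t=14 v=1: → [9,17); WM=14
i=10 t=13 v=7: → [9,17); WM=14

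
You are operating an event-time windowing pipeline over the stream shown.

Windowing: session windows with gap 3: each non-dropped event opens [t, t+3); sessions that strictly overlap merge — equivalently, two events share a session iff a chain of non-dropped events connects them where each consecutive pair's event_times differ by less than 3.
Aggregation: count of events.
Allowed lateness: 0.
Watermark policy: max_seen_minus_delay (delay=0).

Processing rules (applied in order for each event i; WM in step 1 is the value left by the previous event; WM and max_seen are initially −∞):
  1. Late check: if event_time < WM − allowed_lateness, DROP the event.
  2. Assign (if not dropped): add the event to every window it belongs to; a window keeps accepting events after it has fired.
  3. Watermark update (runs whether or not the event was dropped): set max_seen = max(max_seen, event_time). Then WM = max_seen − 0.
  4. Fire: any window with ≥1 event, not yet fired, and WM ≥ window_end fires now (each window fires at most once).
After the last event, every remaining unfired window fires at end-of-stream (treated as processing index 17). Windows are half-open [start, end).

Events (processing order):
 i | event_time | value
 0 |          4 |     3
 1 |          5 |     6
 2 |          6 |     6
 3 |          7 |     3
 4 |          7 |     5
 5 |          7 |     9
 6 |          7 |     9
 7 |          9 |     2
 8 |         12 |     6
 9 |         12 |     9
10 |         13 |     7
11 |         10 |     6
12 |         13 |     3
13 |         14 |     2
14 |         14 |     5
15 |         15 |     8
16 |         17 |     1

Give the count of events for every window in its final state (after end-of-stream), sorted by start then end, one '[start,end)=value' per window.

i=0 t=4 v=3: → [4,7); WM=4
i=1 t=5 v=6: → [4,8); WM=5
i=2 t=6 v=6: → [4,9); WM=6
i=3 t=7 v=3: → [4,10); WM=7
i=4 t=7 v=5: → [4,10); WM=7
i=5 t=7 v=9: → [4,10); WM=7
i=6 t=7 v=9: → [4,10); WM=7
i=7 t=9 v=2: → [4,12); WM=9
i=8 t=12 v=6: → [12,15); WM=12
i=9 t=12 v=9: → [12,15); WM=12
i=10 t=13 v=7: → [12,16); WM=13
i=11 t=10 v=6: DROP (t<13-0); WM=13
i=12 t=13 v=3: → [12,16); WM=13
i=13 t=14 v=2: → [12,17); WM=14
i=14 t=14 v=5: → [12,17); WM=14
i=15 t=15 v=8: → [12,18); WM=15
i=16 t=17 v=1: → [12,20); WM=17

[4,12)=8 [12,20)=8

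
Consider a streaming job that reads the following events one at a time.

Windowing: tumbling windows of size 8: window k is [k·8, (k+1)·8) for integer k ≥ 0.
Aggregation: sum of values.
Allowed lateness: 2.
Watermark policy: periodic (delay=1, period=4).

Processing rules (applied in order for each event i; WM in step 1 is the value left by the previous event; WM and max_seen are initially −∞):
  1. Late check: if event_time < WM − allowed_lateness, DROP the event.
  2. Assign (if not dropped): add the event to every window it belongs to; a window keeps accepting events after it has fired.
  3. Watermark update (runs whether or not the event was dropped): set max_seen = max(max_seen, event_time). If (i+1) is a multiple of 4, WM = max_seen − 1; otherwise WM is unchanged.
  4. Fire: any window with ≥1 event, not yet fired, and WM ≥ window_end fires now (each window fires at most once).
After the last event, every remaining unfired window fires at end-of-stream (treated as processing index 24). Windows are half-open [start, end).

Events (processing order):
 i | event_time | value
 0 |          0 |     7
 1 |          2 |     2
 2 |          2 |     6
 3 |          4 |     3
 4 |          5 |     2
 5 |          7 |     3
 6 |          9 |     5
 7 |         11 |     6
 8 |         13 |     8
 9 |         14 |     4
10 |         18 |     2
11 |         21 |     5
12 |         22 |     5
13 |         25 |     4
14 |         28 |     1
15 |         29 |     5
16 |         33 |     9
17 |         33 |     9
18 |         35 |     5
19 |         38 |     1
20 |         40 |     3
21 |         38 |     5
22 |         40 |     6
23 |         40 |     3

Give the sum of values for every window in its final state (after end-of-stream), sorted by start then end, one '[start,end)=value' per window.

i=0 t=0 v=7: → [0,8); WM=−∞
i=1 t=2 v=2: → [0,8); WM=−∞
i=2 t=2 v=6: → [0,8); WM=−∞
i=3 t=4 v=3: → [0,8); WM=3
i=4 t=5 v=2: → [0,8); WM=3
i=5 t=7 v=3: → [0,8); WM=3
i=6 t=9 v=5: → [8,16); WM=3
i=7 t=11 v=6: → [8,16); WM=10; [0,8) fires=23
i=8 t=13 v=8: → [8,16); WM=10
i=9 t=14 v=4: → [8,16); WM=10
i=10 t=18 v=2: → [16,24); WM=10
i=11 t=21 v=5: → [16,24); WM=20; [8,16) fires=23
i=12 t=22 v=5: → [16,24); WM=20
i=13 t=25 v=4: → [24,32); WM=20
i=14 t=28 v=1: → [24,32); WM=20
i=15 t=29 v=5: → [24,32); WM=28; [16,24) fires=12
i=16 t=33 v=9: → [32,40); WM=28
i=17 t=33 v=9: → [32,40); WM=28
i=18 t=35 v=5: → [32,40); WM=28
i=19 t=38 v=1: → [32,40); WM=37; [24,32) fires=10
i=20 t=40 v=3: → [40,48); WM=37
i=21 t=38 v=5: → [32,40); WM=37
i=22 t=40 v=6: → [40,48); WM=37
i=23 t=40 v=3: → [40,48); WM=39

[0,8)=23 [8,16)=23 [16,24)=12 [24,32)=10 [32,40)=29 [40,48)=12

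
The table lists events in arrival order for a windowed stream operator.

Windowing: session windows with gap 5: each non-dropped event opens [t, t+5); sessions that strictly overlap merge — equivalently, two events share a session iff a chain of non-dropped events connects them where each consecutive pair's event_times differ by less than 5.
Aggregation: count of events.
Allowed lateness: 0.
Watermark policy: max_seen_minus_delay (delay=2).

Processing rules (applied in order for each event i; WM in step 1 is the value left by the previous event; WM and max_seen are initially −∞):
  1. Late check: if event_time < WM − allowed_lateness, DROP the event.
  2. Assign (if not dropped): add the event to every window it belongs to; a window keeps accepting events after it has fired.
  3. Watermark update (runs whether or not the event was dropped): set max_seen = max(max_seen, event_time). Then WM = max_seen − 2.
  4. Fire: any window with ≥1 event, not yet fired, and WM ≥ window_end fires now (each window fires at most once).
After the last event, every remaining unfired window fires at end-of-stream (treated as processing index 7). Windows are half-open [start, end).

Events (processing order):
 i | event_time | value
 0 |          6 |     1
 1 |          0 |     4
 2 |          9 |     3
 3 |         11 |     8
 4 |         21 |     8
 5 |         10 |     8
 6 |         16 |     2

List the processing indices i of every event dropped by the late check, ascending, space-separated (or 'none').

i=0 t=6 v=1: → [6,11); WM=4
i=1 t=0 v=4: DROP (t<4-0); WM=4
i=2 t=9 v=3: → [6,14); WM=7
i=3 t=11 v=8: → [6,16); WM=9
i=4 t=21 v=8: → [21,26); WM=19
i=5 t=10 v=8: DROP (t<19-0); WM=19
i=6 t=16 v=2: DROP (t<19-0); WM=19

1 5 6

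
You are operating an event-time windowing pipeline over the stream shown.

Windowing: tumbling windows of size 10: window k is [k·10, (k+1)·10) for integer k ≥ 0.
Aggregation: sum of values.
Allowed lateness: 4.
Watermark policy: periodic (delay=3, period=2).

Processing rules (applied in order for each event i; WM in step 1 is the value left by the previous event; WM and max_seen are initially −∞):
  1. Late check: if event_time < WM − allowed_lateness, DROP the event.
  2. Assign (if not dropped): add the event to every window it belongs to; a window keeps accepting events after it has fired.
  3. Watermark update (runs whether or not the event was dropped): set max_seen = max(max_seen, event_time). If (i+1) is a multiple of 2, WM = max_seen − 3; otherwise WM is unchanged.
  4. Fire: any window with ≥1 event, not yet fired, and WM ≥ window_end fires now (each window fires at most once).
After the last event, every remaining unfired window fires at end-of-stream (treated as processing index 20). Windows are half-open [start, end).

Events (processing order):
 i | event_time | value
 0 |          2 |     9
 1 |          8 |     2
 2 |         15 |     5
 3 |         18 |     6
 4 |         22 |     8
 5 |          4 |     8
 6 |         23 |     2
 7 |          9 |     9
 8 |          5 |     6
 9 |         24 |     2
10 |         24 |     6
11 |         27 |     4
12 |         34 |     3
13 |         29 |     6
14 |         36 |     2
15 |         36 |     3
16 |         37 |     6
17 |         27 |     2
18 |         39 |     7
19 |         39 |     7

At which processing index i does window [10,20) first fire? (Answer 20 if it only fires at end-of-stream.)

7

i=0 t=2 v=9: → [0,10); WM=−∞
i=1 t=8 v=2: → [0,10); WM=5
i=2 t=15 v=5: → [10,20); WM=5
i=3 t=18 v=6: → [10,20); WM=15; [0,10) fires=11
i=4 t=22 v=8: → [20,30); WM=15
i=5 t=4 v=8: DROP (t<15-4); WM=19
i=6 t=23 v=2: → [20,30); WM=19
i=7 t=9 v=9: DROP (t<19-4); WM=20; [10,20) fires=11
i=8 t=5 v=6: DROP (t<20-4); WM=20
i=9 t=24 v=2: → [20,30); WM=21
i=10 t=24 v=6: → [20,30); WM=21
i=11 t=27 v=4: → [20,30); WM=24
i=12 t=34 v=3: → [30,40); WM=24
i=13 t=29 v=6: → [20,30); WM=31; [20,30) fires=28
i=14 t=36 v=2: → [30,40); WM=31
i=15 t=36 v=3: → [30,40); WM=33
i=16 t=37 v=6: → [30,40); WM=33
i=17 t=27 v=2: DROP (t<33-4); WM=34
i=18 t=39 v=7: → [30,40); WM=34
i=19 t=39 v=7: → [30,40); WM=36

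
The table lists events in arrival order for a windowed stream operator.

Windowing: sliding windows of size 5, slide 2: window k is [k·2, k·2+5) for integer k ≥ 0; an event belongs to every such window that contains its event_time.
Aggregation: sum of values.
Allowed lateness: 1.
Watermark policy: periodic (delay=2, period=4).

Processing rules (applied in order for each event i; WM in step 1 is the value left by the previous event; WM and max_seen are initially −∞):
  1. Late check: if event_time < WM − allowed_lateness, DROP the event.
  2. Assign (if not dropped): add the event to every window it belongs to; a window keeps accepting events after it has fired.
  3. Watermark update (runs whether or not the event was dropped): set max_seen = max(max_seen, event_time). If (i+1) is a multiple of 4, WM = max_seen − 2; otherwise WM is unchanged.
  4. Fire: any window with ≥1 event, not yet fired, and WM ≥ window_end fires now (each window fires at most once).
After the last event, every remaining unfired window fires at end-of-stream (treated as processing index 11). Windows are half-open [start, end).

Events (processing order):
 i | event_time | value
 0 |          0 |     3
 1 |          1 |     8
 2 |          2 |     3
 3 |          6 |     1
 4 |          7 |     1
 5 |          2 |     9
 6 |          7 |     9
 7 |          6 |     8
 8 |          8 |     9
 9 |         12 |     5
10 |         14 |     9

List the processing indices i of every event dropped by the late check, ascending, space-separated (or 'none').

i=0 t=0 v=3: → [0,5); WM=−∞
i=1 t=1 v=8: → [0,5); WM=−∞
i=2 t=2 v=3: → [2,7),[0,5); WM=−∞
i=3 t=6 v=1: → [6,11),[4,9),[2,7); WM=4
i=4 t=7 v=1: → [6,11),[4,9); WM=4
i=5 t=2 v=9: DROP (t<4-1); WM=4
i=6 t=7 v=9: → [6,11),[4,9); WM=4
i=7 t=6 v=8: → [6,11),[4,9),[2,7); WM=5; [0,5) fires=14
i=8 t=8 v=9: → [8,13),[6,11),[4,9); WM=5
i=9 t=12 v=5: → [12,17),[10,15),[8,13); WM=5
i=10 t=14 v=9: → [14,19),[12,17),[10,15); WM=5

5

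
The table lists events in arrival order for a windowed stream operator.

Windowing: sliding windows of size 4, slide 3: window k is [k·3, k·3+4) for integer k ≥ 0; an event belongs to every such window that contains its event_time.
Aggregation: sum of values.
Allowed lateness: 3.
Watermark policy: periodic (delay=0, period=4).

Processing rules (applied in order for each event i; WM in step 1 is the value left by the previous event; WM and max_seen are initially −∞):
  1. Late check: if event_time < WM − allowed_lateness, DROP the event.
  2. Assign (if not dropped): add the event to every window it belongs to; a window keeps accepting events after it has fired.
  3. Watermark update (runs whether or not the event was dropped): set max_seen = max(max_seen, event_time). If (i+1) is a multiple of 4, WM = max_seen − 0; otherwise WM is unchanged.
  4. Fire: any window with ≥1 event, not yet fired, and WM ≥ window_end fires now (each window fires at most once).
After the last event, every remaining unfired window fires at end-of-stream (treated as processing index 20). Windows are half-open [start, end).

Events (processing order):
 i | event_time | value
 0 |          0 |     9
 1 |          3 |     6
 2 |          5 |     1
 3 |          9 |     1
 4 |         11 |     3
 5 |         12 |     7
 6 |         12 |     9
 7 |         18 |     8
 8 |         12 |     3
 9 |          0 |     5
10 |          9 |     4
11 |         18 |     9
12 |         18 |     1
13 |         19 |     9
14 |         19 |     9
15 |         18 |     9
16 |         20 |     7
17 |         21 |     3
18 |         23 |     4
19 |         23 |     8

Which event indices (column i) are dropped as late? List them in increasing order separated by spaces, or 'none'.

8 9 10

i=0 t=0 v=9: → [0,4); WM=−∞
i=1 t=3 v=6: → [3,7),[0,4); WM=−∞
i=2 t=5 v=1: → [3,7); WM=−∞
i=3 t=9 v=1: → [9,13),[6,10); WM=9; [0,4) fires=15 [3,7) fires=7
i=4 t=11 v=3: → [9,13); WM=9
i=5 t=12 v=7: → [12,16),[9,13); WM=9
i=6 t=12 v=9: → [12,16),[9,13); WM=9
i=7 t=18 v=8: → [18,22),[15,19); WM=18; [6,10) fires=1 [9,13) fires=20 [12,16) fires=16
i=8 t=12 v=3: DROP (t<18-3); WM=18
i=9 t=0 v=5: DROP (t<18-3); WM=18
i=10 t=9 v=4: DROP (t<18-3); WM=18
i=11 t=18 v=9: → [18,22),[15,19); WM=18
i=12 t=18 v=1: → [18,22),[15,19); WM=18
i=13 t=19 v=9: → [18,22); WM=18
i=14 t=19 v=9: → [18,22); WM=18
i=15 t=18 v=9: → [18,22),[15,19); WM=19; [15,19) fires=27
i=16 t=20 v=7: → [18,22); WM=19
i=17 t=21 v=3: → [21,25),[18,22); WM=19
i=18 t=23 v=4: → [21,25); WM=19
i=19 t=23 v=8: → [21,25); WM=23; [18,22) fires=55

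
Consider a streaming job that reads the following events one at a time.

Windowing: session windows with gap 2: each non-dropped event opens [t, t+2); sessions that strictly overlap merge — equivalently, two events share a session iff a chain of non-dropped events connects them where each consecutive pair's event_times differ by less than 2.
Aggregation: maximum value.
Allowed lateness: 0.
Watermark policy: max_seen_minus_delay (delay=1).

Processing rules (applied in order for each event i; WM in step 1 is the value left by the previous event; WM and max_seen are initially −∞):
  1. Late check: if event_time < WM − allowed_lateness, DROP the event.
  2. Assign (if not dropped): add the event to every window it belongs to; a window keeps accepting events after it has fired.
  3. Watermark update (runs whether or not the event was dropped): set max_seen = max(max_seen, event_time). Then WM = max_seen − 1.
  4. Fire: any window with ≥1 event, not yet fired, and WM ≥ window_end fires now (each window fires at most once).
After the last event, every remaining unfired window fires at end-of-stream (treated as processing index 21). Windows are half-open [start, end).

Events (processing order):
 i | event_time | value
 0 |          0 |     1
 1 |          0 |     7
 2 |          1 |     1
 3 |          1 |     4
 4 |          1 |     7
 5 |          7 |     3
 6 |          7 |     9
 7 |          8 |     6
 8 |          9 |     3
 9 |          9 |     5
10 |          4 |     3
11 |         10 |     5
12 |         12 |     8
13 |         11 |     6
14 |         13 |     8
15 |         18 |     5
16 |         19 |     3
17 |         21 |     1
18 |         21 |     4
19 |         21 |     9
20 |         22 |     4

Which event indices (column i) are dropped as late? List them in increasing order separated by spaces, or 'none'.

10

i=0 t=0 v=1: → [0,2); WM=-1
i=1 t=0 v=7: → [0,2); WM=-1
i=2 t=1 v=1: → [0,3); WM=0
i=3 t=1 v=4: → [0,3); WM=0
i=4 t=1 v=7: → [0,3); WM=0
i=5 t=7 v=3: → [7,9); WM=6
i=6 t=7 v=9: → [7,9); WM=6
i=7 t=8 v=6: → [7,10); WM=7
i=8 t=9 v=3: → [7,11); WM=8
i=9 t=9 v=5: → [7,11); WM=8
i=10 t=4 v=3: DROP (t<8-0); WM=8
i=11 t=10 v=5: → [7,12); WM=9
i=12 t=12 v=8: → [12,14); WM=11
i=13 t=11 v=6: → [7,14); WM=11
i=14 t=13 v=8: → [7,15); WM=12
i=15 t=18 v=5: → [18,20); WM=17
i=16 t=19 v=3: → [18,21); WM=18
i=17 t=21 v=1: → [21,23); WM=20
i=18 t=21 v=4: → [21,23); WM=20
i=19 t=21 v=9: → [21,23); WM=20
i=20 t=22 v=4: → [21,24); WM=21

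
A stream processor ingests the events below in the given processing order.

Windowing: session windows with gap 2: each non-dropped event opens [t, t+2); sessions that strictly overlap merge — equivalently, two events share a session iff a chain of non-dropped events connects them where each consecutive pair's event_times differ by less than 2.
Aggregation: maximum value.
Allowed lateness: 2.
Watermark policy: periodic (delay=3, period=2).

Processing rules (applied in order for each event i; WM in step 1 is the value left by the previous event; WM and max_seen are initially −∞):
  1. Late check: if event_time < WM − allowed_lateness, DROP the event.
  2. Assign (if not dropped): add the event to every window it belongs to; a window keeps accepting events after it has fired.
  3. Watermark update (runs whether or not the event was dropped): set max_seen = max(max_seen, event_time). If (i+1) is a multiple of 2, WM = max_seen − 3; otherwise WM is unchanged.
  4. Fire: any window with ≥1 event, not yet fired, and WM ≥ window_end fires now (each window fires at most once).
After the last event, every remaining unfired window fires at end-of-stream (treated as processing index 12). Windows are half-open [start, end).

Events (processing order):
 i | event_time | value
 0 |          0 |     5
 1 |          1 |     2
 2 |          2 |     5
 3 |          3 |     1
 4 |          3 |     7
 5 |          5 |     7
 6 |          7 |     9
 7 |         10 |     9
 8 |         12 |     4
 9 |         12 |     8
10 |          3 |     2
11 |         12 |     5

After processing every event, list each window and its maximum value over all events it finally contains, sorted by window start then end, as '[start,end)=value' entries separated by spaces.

i=0 t=0 v=5: → [0,2); WM=−∞
i=1 t=1 v=2: → [0,3); WM=-2
i=2 t=2 v=5: → [0,4); WM=-2
i=3 t=3 v=1: → [0,5); WM=0
i=4 t=3 v=7: → [0,5); WM=0
i=5 t=5 v=7: → [5,7); WM=2
i=6 t=7 v=9: → [7,9); WM=2
i=7 t=10 v=9: → [10,12); WM=7
i=8 t=12 v=4: → [12,14); WM=7
i=9 t=12 v=8: → [12,14); WM=9
i=10 t=3 v=2: DROP (t<9-2); WM=9
i=11 t=12 v=5: → [12,14); WM=9

[0,5)=7 [5,7)=7 [7,9)=9 [10,12)=9 [12,14)=8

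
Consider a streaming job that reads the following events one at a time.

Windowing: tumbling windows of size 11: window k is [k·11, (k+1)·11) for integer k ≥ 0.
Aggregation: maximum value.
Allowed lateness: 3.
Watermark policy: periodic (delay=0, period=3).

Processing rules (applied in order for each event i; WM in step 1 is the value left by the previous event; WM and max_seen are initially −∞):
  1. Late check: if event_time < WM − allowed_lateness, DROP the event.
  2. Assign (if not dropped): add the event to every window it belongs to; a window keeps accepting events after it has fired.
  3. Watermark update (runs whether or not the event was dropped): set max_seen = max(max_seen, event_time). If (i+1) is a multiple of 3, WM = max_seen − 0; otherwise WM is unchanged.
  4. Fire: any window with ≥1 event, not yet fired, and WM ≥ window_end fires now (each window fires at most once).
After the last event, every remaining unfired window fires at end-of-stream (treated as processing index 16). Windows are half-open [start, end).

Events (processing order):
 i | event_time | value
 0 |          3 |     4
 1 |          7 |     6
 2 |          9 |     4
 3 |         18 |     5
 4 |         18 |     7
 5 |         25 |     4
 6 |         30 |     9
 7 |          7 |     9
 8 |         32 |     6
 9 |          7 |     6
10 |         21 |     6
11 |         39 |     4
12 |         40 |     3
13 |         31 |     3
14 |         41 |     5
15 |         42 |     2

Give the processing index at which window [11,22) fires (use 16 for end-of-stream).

i=0 t=3 v=4: → [0,11); WM=−∞
i=1 t=7 v=6: → [0,11); WM=−∞
i=2 t=9 v=4: → [0,11); WM=9
i=3 t=18 v=5: → [11,22); WM=9
i=4 t=18 v=7: → [11,22); WM=9
i=5 t=25 v=4: → [22,33); WM=25; [0,11) fires=6 [11,22) fires=7
i=6 t=30 v=9: → [22,33); WM=25
i=7 t=7 v=9: DROP (t<25-3); WM=25
i=8 t=32 v=6: → [22,33); WM=32
i=9 t=7 v=6: DROP (t<32-3); WM=32
i=10 t=21 v=6: DROP (t<32-3); WM=32
i=11 t=39 v=4: → [33,44); WM=39; [22,33) fires=9
i=12 t=40 v=3: → [33,44); WM=39
i=13 t=31 v=3: DROP (t<39-3); WM=39
i=14 t=41 v=5: → [33,44); WM=41
i=15 t=42 v=2: → [33,44); WM=41

5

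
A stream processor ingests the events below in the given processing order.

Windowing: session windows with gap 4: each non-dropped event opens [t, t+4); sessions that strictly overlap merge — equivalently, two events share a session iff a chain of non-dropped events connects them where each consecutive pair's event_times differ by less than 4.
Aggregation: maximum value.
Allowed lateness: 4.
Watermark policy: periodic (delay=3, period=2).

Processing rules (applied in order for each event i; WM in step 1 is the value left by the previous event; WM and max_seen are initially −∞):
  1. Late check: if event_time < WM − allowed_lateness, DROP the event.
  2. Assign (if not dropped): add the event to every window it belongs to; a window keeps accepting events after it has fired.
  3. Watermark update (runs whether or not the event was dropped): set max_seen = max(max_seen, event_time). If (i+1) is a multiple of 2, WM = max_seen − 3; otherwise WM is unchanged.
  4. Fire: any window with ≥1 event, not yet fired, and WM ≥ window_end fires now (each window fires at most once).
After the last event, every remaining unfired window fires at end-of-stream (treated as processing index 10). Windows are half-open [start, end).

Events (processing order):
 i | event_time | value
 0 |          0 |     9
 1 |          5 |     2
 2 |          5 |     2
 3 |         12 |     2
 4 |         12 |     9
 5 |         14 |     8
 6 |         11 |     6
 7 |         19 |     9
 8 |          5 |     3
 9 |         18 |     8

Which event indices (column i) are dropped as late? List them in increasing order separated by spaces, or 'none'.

8

i=0 t=0 v=9: → [0,4); WM=−∞
i=1 t=5 v=2: → [5,9); WM=2
i=2 t=5 v=2: → [5,9); WM=2
i=3 t=12 v=2: → [12,16); WM=9
i=4 t=12 v=9: → [12,16); WM=9
i=5 t=14 v=8: → [12,18); WM=11
i=6 t=11 v=6: → [11,18); WM=11
i=7 t=19 v=9: → [19,23); WM=16
i=8 t=5 v=3: DROP (t<16-4); WM=16
i=9 t=18 v=8: → [18,23); WM=16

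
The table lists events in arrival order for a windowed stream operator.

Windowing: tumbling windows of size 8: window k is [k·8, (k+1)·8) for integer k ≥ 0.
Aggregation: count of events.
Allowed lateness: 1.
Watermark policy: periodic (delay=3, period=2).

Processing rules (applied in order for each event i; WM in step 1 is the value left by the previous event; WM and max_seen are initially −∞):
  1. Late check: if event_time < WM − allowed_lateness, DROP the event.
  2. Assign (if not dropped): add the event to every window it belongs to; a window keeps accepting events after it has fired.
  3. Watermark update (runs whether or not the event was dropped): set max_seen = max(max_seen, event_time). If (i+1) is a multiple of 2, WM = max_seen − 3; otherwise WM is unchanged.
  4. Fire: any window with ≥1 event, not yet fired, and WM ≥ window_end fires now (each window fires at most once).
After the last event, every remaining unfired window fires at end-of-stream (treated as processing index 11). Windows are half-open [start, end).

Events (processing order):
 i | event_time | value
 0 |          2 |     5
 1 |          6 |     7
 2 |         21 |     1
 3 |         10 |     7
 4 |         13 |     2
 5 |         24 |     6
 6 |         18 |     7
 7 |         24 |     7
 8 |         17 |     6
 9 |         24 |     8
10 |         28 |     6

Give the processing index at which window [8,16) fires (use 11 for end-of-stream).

i=0 t=2 v=5: → [0,8); WM=−∞
i=1 t=6 v=7: → [0,8); WM=3
i=2 t=21 v=1: → [16,24); WM=3
i=3 t=10 v=7: → [8,16); WM=18; [0,8) fires=2 [8,16) fires=1
i=4 t=13 v=2: DROP (t<18-1); WM=18
i=5 t=24 v=6: → [24,32); WM=21
i=6 t=18 v=7: DROP (t<21-1); WM=21
i=7 t=24 v=7: → [24,32); WM=21
i=8 t=17 v=6: DROP (t<21-1); WM=21
i=9 t=24 v=8: → [24,32); WM=21
i=10 t=28 v=6: → [24,32); WM=21

3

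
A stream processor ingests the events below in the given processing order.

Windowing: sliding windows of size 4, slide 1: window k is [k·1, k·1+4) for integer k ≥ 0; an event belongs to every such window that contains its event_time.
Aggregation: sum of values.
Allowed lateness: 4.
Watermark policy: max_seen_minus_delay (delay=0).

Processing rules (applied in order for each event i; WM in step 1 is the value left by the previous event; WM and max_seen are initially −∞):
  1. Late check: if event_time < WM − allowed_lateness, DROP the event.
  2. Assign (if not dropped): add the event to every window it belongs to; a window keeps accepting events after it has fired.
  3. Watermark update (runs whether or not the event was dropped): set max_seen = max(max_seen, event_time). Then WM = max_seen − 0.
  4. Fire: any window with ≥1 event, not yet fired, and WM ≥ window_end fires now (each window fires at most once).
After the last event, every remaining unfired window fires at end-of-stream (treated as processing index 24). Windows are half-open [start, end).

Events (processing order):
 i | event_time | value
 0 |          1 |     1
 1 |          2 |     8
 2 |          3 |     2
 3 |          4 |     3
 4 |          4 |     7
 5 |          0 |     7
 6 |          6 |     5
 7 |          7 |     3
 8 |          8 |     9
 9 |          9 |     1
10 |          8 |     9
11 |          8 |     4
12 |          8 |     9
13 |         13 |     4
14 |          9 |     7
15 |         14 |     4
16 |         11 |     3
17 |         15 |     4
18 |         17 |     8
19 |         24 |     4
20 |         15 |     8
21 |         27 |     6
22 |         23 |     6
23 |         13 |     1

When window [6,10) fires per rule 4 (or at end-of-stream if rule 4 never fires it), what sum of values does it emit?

40

i=0 t=1 v=1: → [1,5),[0,4); WM=1
i=1 t=2 v=8: → [2,6),[1,5),[0,4); WM=2
i=2 t=3 v=2: → [3,7),[2,6),[1,5),[0,4); WM=3
i=3 t=4 v=3: → [4,8),[3,7),[2,6),[1,5); WM=4; [0,4) fires=11
i=4 t=4 v=7: → [4,8),[3,7),[2,6),[1,5); WM=4
i=5 t=0 v=7: → [0,4); WM=4
i=6 t=6 v=5: → [6,10),[5,9),[4,8),[3,7); WM=6; [1,5) fires=21 [2,6) fires=20
i=7 t=7 v=3: → [7,11),[6,10),[5,9),[4,8); WM=7; [3,7) fires=17
i=8 t=8 v=9: → [8,12),[7,11),[6,10),[5,9); WM=8; [4,8) fires=18
i=9 t=9 v=1: → [9,13),[8,12),[7,11),[6,10); WM=9; [5,9) fires=17
i=10 t=8 v=9: → [8,12),[7,11),[6,10),[5,9); WM=9
i=11 t=8 v=4: → [8,12),[7,11),[6,10),[5,9); WM=9
i=12 t=8 v=9: → [8,12),[7,11),[6,10),[5,9); WM=9
i=13 t=13 v=4: → [13,17),[12,16),[11,15),[10,14); WM=13; [6,10) fires=40 [7,11) fires=35 [8,12) fires=32 [9,13) fires=1
i=14 t=9 v=7: → [9,13),[8,12),[7,11),[6,10); WM=13
i=15 t=14 v=4: → [14,18),[13,17),[12,16),[11,15); WM=14; [10,14) fires=4
i=16 t=11 v=3: → [11,15),[10,14),[9,13),[8,12); WM=14
i=17 t=15 v=4: → [15,19),[14,18),[13,17),[12,16); WM=15; [11,15) fires=11
i=18 t=17 v=8: → [17,21),[16,20),[15,19),[14,18); WM=17; [12,16) fires=12 [13,17) fires=12
i=19 t=24 v=4: → [24,28),[23,27),[22,26),[21,25); WM=24; [14,18) fires=16 [15,19) fires=12 [16,20) fires=8 [17,21) fires=8
i=20 t=15 v=8: DROP (t<24-4); WM=24
i=21 t=27 v=6: → [27,31),[26,30),[25,29),[24,28); WM=27; [21,25) fires=4 [22,26) fires=4 [23,27) fires=4
i=22 t=23 v=6: → [23,27),[22,26),[21,25),[20,24); WM=27; [20,24) fires=6
i=23 t=13 v=1: DROP (t<27-4); WM=27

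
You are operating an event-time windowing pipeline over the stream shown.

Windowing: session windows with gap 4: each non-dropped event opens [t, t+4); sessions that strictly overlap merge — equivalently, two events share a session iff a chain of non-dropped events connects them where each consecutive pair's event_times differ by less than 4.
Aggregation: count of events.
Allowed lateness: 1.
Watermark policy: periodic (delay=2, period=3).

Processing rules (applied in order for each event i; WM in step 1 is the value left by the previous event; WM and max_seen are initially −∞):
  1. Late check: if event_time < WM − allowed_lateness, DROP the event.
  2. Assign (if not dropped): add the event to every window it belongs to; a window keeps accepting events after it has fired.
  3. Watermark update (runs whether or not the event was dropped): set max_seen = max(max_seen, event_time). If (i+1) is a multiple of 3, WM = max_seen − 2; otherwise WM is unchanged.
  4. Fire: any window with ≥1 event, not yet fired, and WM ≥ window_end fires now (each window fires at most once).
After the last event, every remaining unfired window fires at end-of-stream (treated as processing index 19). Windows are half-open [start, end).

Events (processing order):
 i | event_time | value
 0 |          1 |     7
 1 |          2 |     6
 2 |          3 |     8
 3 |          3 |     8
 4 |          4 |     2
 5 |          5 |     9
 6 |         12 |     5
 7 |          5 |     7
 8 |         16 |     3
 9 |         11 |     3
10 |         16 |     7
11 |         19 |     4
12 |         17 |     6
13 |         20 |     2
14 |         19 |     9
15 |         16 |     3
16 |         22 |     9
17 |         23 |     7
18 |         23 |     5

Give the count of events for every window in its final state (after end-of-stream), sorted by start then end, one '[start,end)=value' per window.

[1,9)=7 [12,16)=1 [16,27)=9

i=0 t=1 v=7: → [1,5); WM=−∞
i=1 t=2 v=6: → [1,6); WM=−∞
i=2 t=3 v=8: → [1,7); WM=1
i=3 t=3 v=8: → [1,7); WM=1
i=4 t=4 v=2: → [1,8); WM=1
i=5 t=5 v=9: → [1,9); WM=3
i=6 t=12 v=5: → [12,16); WM=3
i=7 t=5 v=7: → [1,9); WM=3
i=8 t=16 v=3: → [16,20); WM=14
i=9 t=11 v=3: DROP (t<14-1); WM=14
i=10 t=16 v=7: → [16,20); WM=14
i=11 t=19 v=4: → [16,23); WM=17
i=12 t=17 v=6: → [16,23); WM=17
i=13 t=20 v=2: → [16,24); WM=17
i=14 t=19 v=9: → [16,24); WM=18
i=15 t=16 v=3: DROP (t<18-1); WM=18
i=16 t=22 v=9: → [16,26); WM=18
i=17 t=23 v=7: → [16,27); WM=21
i=18 t=23 v=5: → [16,27); WM=21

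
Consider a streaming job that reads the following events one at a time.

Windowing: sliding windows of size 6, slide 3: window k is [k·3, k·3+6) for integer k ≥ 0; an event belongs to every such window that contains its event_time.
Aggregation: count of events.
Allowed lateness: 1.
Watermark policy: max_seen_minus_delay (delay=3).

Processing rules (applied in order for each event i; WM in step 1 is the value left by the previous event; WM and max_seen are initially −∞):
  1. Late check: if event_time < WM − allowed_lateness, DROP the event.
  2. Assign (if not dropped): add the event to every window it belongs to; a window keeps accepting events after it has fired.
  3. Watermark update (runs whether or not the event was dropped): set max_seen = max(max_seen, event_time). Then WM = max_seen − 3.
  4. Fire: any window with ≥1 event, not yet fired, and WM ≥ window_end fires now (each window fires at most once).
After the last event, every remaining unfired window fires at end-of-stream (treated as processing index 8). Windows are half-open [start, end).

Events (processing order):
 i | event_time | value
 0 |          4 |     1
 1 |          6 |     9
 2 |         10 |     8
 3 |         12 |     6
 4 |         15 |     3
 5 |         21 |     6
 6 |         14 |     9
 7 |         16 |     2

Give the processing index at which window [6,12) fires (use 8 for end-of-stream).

4

i=0 t=4 v=1: → [3,9),[0,6); WM=1
i=1 t=6 v=9: → [6,12),[3,9); WM=3
i=2 t=10 v=8: → [9,15),[6,12); WM=7; [0,6) fires=1
i=3 t=12 v=6: → [12,18),[9,15); WM=9; [3,9) fires=2
i=4 t=15 v=3: → [15,21),[12,18); WM=12; [6,12) fires=2
i=5 t=21 v=6: → [21,27),[18,24); WM=18; [9,15) fires=2 [12,18) fires=2
i=6 t=14 v=9: DROP (t<18-1); WM=18
i=7 t=16 v=2: DROP (t<18-1); WM=18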